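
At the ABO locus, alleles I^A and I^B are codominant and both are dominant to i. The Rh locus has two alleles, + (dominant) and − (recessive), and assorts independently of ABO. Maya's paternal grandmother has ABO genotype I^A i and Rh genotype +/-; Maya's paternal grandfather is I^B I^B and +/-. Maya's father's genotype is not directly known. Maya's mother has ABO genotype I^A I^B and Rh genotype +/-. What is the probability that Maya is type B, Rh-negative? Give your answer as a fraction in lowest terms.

Maya's father's ABO genotype from I^A i × I^B I^B: 1/2 I^A I^B, 1/2 I^B i.
Crossing each possibility with the mother I^A I^B and summing P(type B): 1/2·1/4 + 1/2·1/2 = 3/8.
Similarly for Rh via the father's Rh distribution: P(Rh-) = 1/4.
Independent loci: 3/8 × 1/4 = 3/32.

3/32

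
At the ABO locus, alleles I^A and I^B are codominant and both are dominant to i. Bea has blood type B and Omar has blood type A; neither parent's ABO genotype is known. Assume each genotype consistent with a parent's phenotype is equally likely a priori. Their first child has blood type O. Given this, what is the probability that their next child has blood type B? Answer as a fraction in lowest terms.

Possible genotypes: Bea ∈ {I^B I^B, I^B i}; Omar ∈ {I^A I^A, I^A i}.
Weight each parental genotype pair by prior × P(type-O child):
  I^B i × I^A i: posterior weight 1; P(next child type B) = 1/4.
Weighted sum = 1/4.

1/4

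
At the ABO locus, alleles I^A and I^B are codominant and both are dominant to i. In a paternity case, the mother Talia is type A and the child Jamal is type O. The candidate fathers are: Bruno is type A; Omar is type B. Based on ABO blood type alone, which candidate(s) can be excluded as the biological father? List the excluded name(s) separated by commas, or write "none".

A candidate is excluded only if no genotype consistent with his phenotype could produce a type O child with a type A mother.
Every candidate has at least one consistent genotype combination, so none can be excluded.

none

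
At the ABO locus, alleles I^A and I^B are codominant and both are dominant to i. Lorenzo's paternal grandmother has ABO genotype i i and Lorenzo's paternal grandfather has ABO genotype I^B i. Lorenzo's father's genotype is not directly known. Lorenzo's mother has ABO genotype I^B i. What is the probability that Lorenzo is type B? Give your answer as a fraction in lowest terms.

5/8

Lorenzo's father's ABO genotype from i i × I^B i: 1/2 I^B i, 1/2 i i.
Crossing each possibility with the mother I^B i and summing P(type B): 1/2·3/4 + 1/2·1/2 = 5/8.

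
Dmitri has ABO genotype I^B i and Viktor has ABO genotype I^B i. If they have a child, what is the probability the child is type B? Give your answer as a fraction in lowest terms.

ABO cross I^B i × I^B i → offspring phenotypes: 1/4 O, 3/4 B.
So P(type B) = 3/4.

3/4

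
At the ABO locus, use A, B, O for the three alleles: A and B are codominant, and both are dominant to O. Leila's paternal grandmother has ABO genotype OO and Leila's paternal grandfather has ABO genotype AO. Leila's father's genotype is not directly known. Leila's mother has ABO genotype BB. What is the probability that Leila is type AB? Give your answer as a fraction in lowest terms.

Leila's father's ABO genotype from OO × AO: 1/2 AO, 1/2 OO.
Crossing each possibility with the mother BB and summing P(type AB): 1/2·1/2 + 1/2·0 = 1/4.

1/4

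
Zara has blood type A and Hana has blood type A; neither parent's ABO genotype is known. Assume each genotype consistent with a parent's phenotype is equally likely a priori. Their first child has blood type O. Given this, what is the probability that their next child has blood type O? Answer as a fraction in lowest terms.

1/4

Possible genotypes: Zara ∈ {I^A I^A, I^A i}; Hana ∈ {I^A I^A, I^A i}.
Weight each parental genotype pair by prior × P(type-O child):
  I^A i × I^A i: posterior weight 1; P(next child type O) = 1/4.
Weighted sum = 1/4.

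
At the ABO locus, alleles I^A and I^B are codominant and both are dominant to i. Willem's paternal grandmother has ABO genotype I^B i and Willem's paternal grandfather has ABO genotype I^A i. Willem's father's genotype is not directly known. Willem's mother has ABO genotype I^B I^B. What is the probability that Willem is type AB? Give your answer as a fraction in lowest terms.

Willem's father's ABO genotype from I^B i × I^A i: 1/4 I^A I^B, 1/4 I^A i, 1/4 I^B i, 1/4 i i.
Crossing each possibility with the mother I^B I^B and summing P(type AB): 1/4·1/2 + 1/4·1/2 + 1/4·0 + 1/4·0 = 1/4.

1/4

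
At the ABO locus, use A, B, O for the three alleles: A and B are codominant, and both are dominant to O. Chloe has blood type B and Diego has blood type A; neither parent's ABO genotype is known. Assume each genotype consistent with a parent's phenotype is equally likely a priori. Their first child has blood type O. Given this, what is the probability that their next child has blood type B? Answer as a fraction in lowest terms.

1/4

Possible genotypes: Chloe ∈ {BB, BO}; Diego ∈ {AA, AO}.
Weight each parental genotype pair by prior × P(type-O child):
  BO × AO: posterior weight 1; P(next child type B) = 1/4.
Weighted sum = 1/4.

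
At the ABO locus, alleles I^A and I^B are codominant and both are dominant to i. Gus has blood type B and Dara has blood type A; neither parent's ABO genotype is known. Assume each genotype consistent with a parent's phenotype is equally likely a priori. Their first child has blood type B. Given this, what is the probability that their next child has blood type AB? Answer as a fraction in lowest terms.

Possible genotypes: Gus ∈ {I^B I^B, I^B i}; Dara ∈ {I^A I^A, I^A i}.
Weight each parental genotype pair by prior × P(type-B child):
  I^B I^B × I^A i: posterior weight 2/3; P(next child type AB) = 1/2.
  I^B i × I^A i: posterior weight 1/3; P(next child type AB) = 1/4.
Weighted sum = 5/12.

5/12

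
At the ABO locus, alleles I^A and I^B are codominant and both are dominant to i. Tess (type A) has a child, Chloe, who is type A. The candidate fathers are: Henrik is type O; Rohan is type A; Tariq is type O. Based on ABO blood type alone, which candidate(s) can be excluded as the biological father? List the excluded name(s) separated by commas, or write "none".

none

A candidate is excluded only if no genotype consistent with his phenotype could produce a type A child with a type A mother.
Every candidate has at least one consistent genotype combination, so none can be excluded.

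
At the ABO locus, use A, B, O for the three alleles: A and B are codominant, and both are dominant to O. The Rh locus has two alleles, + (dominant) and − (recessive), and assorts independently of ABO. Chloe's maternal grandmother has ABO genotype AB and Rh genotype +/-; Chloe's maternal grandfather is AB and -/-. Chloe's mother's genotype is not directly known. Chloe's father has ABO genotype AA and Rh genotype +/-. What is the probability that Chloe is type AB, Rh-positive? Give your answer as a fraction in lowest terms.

Chloe's mother's ABO genotype from AB × AB: 1/4 AA, 1/2 AB, 1/4 BB.
Crossing each possibility with the father AA and summing P(type AB): 1/4·0 + 1/2·1/2 + 1/4·1 = 1/2.
Similarly for Rh via the mother's Rh distribution: P(Rh+) = 5/8.
Independent loci: 1/2 × 5/8 = 5/16.

5/16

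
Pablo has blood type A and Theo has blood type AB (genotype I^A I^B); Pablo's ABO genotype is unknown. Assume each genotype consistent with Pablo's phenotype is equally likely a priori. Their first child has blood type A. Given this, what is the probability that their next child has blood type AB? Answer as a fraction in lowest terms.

Possible genotypes: Pablo ∈ {I^A I^A, I^A i}; Theo ∈ {I^A I^B}.
Weight each parental genotype pair by prior × P(type-A child):
  I^A I^A × I^A I^B: posterior weight 1/2; P(next child type AB) = 1/2.
  I^A i × I^A I^B: posterior weight 1/2; P(next child type AB) = 1/4.
Weighted sum = 3/8.

3/8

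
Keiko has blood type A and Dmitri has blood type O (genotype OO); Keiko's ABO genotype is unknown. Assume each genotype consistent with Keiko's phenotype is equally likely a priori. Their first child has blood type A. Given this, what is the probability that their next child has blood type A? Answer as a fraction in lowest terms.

5/6

Possible genotypes: Keiko ∈ {AA, AO}; Dmitri ∈ {OO}.
Weight each parental genotype pair by prior × P(type-A child):
  AA × OO: posterior weight 2/3; P(next child type A) = 1.
  AO × OO: posterior weight 1/3; P(next child type A) = 1/2.
Weighted sum = 5/6.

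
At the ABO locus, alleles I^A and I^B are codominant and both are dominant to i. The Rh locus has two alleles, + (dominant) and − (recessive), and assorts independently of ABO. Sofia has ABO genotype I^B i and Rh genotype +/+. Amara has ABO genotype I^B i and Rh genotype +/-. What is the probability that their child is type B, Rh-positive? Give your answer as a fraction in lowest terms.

3/4

ABO cross I^B i × I^B i → offspring phenotypes: 1/4 O, 3/4 B.
Rh cross +/+ × +/- → 1 Rh+.
Independent loci: P(type B, Rh-positive) = 3/4 × 1 = 3/4.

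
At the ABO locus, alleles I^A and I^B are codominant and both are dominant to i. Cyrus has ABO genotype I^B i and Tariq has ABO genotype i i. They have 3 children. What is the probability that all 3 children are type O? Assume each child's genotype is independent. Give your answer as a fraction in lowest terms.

1/8

ABO cross I^B i × i i → 1/2 O, 1/2 B.
So P(type O) = 1/2 per child.
All 3 independent: (1/2)^3 = 1/8.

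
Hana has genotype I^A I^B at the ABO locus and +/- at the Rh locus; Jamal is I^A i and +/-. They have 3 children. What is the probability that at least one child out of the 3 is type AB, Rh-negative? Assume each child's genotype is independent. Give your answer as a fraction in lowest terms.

ABO cross I^A I^B × I^A i → 1/2 A, 1/4 B, 1/4 AB.
Rh cross +/- × +/- → 3/4 Rh+, 1/4 Rh-; so P(type AB, Rh-negative) = 1/4 × 1/4 = 1/16 per child.
P(none) = (15/16)^3 = 3375/4096; P(at least one) = 1 − 3375/4096 = 721/4096.

721/4096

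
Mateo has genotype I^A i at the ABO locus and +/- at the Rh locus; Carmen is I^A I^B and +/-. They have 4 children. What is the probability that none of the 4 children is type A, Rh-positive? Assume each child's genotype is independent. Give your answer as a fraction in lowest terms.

ABO cross I^A i × I^A I^B → 1/2 A, 1/4 B, 1/4 AB.
Rh cross +/- × +/- → 3/4 Rh+, 1/4 Rh-; so P(type A, Rh-positive) = 1/2 × 3/4 = 3/8 per child.
P(not type A, Rh-positive) = 5/8 for one child; (5/8)^4 = 625/4096.

625/4096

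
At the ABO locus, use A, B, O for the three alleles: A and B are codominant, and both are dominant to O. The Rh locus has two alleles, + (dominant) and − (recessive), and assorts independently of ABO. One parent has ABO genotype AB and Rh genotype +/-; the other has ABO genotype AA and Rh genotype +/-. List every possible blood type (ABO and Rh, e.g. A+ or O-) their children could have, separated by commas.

Gametes from AB × AA give offspring ABO genotypes AA, AB, i.e. phenotypes A, AB.
Rh cross +/- × +/- → phenotypes Rh+, Rh-.
Combining independently: A+, A-, AB+, AB-.

A+, A-, AB+, AB-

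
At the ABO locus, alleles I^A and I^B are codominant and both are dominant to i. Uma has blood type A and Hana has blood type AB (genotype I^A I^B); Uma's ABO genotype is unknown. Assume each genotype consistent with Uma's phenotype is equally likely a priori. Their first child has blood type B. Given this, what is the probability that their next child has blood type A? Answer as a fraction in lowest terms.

Possible genotypes: Uma ∈ {I^A I^A, I^A i}; Hana ∈ {I^A I^B}.
Weight each parental genotype pair by prior × P(type-B child):
  I^A i × I^A I^B: posterior weight 1; P(next child type A) = 1/2.
Weighted sum = 1/2.

1/2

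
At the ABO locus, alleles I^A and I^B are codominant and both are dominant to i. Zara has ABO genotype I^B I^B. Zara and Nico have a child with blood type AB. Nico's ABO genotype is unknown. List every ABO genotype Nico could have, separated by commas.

I^A I^A, I^A I^B, I^A i

For each candidate genotype of Nico, check whether crossing it with I^B I^B can produce every observed child phenotype.
  I^A I^A → possible child types {AB} ✓
  I^A I^B → possible child types {B, AB} ✓
  I^A i → possible child types {B, AB} ✓
  I^B I^B → possible child types {B} ✗
  I^B i → possible child types {B} ✗
  i i → possible child types {B} ✗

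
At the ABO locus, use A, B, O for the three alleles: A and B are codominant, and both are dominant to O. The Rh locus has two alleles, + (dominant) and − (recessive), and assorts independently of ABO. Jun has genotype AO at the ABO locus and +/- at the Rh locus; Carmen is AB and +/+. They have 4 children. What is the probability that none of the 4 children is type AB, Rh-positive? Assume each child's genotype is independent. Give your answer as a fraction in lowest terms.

81/256

ABO cross AO × AB → 1/2 A, 1/4 B, 1/4 AB.
Rh cross +/- × +/+ → 1 Rh+; so P(type AB, Rh-positive) = 1/4 × 1 = 1/4 per child.
P(not type AB, Rh-positive) = 3/4 for one child; (3/4)^4 = 81/256.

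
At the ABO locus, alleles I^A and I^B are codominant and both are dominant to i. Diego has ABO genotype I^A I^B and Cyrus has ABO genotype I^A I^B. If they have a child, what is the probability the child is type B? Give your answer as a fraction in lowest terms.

1/4

ABO cross I^A I^B × I^A I^B → offspring phenotypes: 1/4 A, 1/4 B, 1/2 AB.
So P(type B) = 1/4.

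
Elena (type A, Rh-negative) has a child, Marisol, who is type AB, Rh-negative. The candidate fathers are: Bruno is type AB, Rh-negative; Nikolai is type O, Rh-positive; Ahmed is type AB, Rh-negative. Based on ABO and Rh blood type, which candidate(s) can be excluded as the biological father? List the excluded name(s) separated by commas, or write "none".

Nikolai

A candidate is excluded only if no genotype consistent with his phenotype could produce a type AB, Rh-negative child with a type A, Rh-negative mother.
Nikolai (type O, Rh+): no genotype consistent with that phenotype can produce a type-AB Rh- child with a type-A mother.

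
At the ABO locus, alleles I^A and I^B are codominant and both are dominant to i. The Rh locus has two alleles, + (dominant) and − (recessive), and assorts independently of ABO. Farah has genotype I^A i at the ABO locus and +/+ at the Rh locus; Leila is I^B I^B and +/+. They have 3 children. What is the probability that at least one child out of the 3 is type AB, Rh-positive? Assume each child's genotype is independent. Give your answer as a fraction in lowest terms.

7/8

ABO cross I^A i × I^B I^B → 1/2 B, 1/2 AB.
Rh cross +/+ × +/+ → 1 Rh+; so P(type AB, Rh-positive) = 1/2 × 1 = 1/2 per child.
P(none) = (1/2)^3 = 1/8; P(at least one) = 1 − 1/8 = 7/8.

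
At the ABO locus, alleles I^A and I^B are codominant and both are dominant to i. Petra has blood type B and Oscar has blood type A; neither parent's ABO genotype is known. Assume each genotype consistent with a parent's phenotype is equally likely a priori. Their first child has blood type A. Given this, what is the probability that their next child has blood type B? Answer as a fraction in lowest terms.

1/12

Possible genotypes: Petra ∈ {I^B I^B, I^B i}; Oscar ∈ {I^A I^A, I^A i}.
Weight each parental genotype pair by prior × P(type-A child):
  I^B i × I^A I^A: posterior weight 2/3; P(next child type B) = 0.
  I^B i × I^A i: posterior weight 1/3; P(next child type B) = 1/4.
Weighted sum = 1/12.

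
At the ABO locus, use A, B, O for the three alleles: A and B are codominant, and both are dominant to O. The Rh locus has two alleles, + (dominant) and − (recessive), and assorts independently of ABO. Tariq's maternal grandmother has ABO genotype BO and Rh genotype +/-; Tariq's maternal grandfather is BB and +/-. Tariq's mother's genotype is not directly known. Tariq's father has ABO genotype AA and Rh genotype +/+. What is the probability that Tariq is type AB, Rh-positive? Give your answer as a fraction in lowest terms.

3/4

Tariq's mother's ABO genotype from BO × BB: 1/2 BB, 1/2 BO.
Crossing each possibility with the father AA and summing P(type AB): 1/2·1 + 1/2·1/2 = 3/4.
Similarly for Rh via the mother's Rh distribution: P(Rh+) = 1.
Independent loci: 3/4 × 1 = 3/4.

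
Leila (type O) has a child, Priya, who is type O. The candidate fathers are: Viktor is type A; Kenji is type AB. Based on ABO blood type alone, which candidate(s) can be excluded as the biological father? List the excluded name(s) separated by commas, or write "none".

A candidate is excluded only if no genotype consistent with his phenotype could produce a type O child with a type O mother.
Kenji (type AB): no genotype consistent with that phenotype can produce a type-O child with a type-O mother.

Kenji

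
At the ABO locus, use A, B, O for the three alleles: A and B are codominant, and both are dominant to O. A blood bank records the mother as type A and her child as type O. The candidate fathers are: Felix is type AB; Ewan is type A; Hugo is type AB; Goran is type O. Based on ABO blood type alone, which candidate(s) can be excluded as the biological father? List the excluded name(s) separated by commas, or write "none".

A candidate is excluded only if no genotype consistent with his phenotype could produce a type O child with a type A mother.
Felix (type AB): no genotype consistent with that phenotype can produce a type-O child with a type-A mother.
Hugo (type AB): no genotype consistent with that phenotype can produce a type-O child with a type-A mother.

Felix, Hugo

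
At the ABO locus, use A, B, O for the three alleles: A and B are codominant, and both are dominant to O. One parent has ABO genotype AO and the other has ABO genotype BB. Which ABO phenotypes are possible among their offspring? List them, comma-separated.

B, AB

Gametes from AO × BB give offspring ABO genotypes AB, BO, i.e. phenotypes B, AB.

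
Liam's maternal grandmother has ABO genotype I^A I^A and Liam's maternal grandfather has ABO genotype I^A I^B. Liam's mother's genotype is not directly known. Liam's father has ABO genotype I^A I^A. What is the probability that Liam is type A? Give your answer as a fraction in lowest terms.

Liam's mother's ABO genotype from I^A I^A × I^A I^B: 1/2 I^A I^A, 1/2 I^A I^B.
Crossing each possibility with the father I^A I^A and summing P(type A): 1/2·1 + 1/2·1/2 = 3/4.

3/4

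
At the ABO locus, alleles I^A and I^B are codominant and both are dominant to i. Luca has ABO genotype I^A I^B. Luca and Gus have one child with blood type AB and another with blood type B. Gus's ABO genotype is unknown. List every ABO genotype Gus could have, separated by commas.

For each candidate genotype of Gus, check whether crossing it with I^A I^B can produce every observed child phenotype.
  I^A I^A → possible child types {A, AB} ✗
  I^A I^B → possible child types {A, B, AB} ✓
  I^A i → possible child types {A, B, AB} ✓
  I^B I^B → possible child types {B, AB} ✓
  I^B i → possible child types {A, B, AB} ✓
  i i → possible child types {A, B} ✗

I^A I^B, I^A i, I^B I^B, I^B i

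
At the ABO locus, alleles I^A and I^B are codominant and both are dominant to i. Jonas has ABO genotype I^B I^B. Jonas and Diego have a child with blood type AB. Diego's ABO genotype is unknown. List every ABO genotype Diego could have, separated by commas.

For each candidate genotype of Diego, check whether crossing it with I^B I^B can produce every observed child phenotype.
  I^A I^A → possible child types {AB} ✓
  I^A I^B → possible child types {B, AB} ✓
  I^A i → possible child types {B, AB} ✓
  I^B I^B → possible child types {B} ✗
  I^B i → possible child types {B} ✗
  i i → possible child types {B} ✗

I^A I^A, I^A I^B, I^A i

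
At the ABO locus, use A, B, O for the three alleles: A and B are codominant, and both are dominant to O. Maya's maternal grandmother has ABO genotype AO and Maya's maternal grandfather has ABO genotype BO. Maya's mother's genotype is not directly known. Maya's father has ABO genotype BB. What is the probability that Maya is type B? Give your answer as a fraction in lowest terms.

3/4

Maya's mother's ABO genotype from AO × BO: 1/4 AB, 1/4 AO, 1/4 BO, 1/4 OO.
Crossing each possibility with the father BB and summing P(type B): 1/4·1/2 + 1/4·1/2 + 1/4·1 + 1/4·1 = 3/4.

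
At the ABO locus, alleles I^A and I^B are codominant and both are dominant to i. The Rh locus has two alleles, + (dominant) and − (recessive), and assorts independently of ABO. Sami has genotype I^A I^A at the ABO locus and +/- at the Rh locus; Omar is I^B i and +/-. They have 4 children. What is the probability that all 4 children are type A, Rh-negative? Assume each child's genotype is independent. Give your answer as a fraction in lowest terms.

ABO cross I^A I^A × I^B i → 1/2 A, 1/2 AB.
Rh cross +/- × +/- → 3/4 Rh+, 1/4 Rh-; so P(type A, Rh-negative) = 1/2 × 1/4 = 1/8 per child.
All 4 independent: (1/8)^4 = 1/4096.

1/4096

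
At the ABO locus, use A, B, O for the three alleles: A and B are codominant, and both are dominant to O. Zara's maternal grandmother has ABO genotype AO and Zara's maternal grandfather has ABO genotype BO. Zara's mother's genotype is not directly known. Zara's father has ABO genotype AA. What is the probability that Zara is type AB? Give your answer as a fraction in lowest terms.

1/4

Zara's mother's ABO genotype from AO × BO: 1/4 AB, 1/4 AO, 1/4 BO, 1/4 OO.
Crossing each possibility with the father AA and summing P(type AB): 1/4·1/2 + 1/4·0 + 1/4·1/2 + 1/4·0 = 1/4.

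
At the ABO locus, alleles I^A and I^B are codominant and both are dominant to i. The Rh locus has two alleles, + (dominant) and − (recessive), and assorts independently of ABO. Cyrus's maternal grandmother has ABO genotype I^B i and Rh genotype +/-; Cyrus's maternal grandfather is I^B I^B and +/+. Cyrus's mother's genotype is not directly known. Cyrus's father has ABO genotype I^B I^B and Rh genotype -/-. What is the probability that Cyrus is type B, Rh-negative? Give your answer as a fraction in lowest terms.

1/4

Cyrus's mother's ABO genotype from I^B i × I^B I^B: 1/2 I^B I^B, 1/2 I^B i.
Crossing each possibility with the father I^B I^B and summing P(type B): 1/2·1 + 1/2·1 = 1.
Similarly for Rh via the mother's Rh distribution: P(Rh-) = 1/4.
Independent loci: 1 × 1/4 = 1/4.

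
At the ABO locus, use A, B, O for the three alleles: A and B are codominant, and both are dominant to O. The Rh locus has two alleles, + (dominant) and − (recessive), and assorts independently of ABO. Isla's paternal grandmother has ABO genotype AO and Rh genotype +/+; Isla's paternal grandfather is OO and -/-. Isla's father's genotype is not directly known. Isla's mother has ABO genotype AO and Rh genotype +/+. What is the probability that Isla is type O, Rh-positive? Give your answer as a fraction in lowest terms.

3/8

Isla's father's ABO genotype from AO × OO: 1/2 AO, 1/2 OO.
Crossing each possibility with the mother AO and summing P(type O): 1/2·1/4 + 1/2·1/2 = 3/8.
Similarly for Rh via the father's Rh distribution: P(Rh+) = 1.
Independent loci: 3/8 × 1 = 3/8.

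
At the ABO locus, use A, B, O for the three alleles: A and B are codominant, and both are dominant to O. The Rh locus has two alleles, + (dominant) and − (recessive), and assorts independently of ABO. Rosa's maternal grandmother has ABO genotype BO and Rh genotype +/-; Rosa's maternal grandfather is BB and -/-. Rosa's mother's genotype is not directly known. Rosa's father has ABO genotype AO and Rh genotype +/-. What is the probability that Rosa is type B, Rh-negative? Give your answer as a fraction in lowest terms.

9/64

Rosa's mother's ABO genotype from BO × BB: 1/2 BB, 1/2 BO.
Crossing each possibility with the father AO and summing P(type B): 1/2·1/2 + 1/2·1/4 = 3/8.
Similarly for Rh via the mother's Rh distribution: P(Rh-) = 3/8.
Independent loci: 3/8 × 3/8 = 9/64.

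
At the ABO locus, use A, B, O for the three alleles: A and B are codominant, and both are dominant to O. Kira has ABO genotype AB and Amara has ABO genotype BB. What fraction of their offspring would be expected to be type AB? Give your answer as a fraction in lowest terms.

ABO cross AB × BB → offspring phenotypes: 1/2 B, 1/2 AB.
So P(type AB) = 1/2.

1/2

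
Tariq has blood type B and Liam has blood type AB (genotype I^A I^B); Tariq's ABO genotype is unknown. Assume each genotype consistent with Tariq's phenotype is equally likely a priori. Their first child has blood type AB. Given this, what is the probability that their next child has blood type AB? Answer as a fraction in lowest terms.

Possible genotypes: Tariq ∈ {I^B I^B, I^B i}; Liam ∈ {I^A I^B}.
Weight each parental genotype pair by prior × P(type-AB child):
  I^B I^B × I^A I^B: posterior weight 2/3; P(next child type AB) = 1/2.
  I^B i × I^A I^B: posterior weight 1/3; P(next child type AB) = 1/4.
Weighted sum = 5/12.

5/12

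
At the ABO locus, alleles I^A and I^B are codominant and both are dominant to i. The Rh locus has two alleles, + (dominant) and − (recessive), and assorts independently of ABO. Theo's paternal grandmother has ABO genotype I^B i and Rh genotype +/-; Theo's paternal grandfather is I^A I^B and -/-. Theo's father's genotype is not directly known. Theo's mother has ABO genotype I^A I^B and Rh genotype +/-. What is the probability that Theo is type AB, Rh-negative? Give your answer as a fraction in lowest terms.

Theo's father's ABO genotype from I^B i × I^A I^B: 1/4 I^A I^B, 1/4 I^A i, 1/4 I^B I^B, 1/4 I^B i.
Crossing each possibility with the mother I^A I^B and summing P(type AB): 1/4·1/2 + 1/4·1/4 + 1/4·1/2 + 1/4·1/4 = 3/8.
Similarly for Rh via the father's Rh distribution: P(Rh-) = 3/8.
Independent loci: 3/8 × 3/8 = 9/64.

9/64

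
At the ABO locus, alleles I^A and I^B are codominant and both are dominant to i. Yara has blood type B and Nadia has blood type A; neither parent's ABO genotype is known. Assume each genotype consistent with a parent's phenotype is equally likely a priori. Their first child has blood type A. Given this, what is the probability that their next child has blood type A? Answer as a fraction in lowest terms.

5/12

Possible genotypes: Yara ∈ {I^B I^B, I^B i}; Nadia ∈ {I^A I^A, I^A i}.
Weight each parental genotype pair by prior × P(type-A child):
  I^B i × I^A I^A: posterior weight 2/3; P(next child type A) = 1/2.
  I^B i × I^A i: posterior weight 1/3; P(next child type A) = 1/4.
Weighted sum = 5/12.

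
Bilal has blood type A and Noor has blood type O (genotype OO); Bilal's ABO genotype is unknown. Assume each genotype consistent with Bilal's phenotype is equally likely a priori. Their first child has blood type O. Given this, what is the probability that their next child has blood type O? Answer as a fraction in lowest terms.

1/2

Possible genotypes: Bilal ∈ {AA, AO}; Noor ∈ {OO}.
Weight each parental genotype pair by prior × P(type-O child):
  AO × OO: posterior weight 1; P(next child type O) = 1/2.
Weighted sum = 1/2.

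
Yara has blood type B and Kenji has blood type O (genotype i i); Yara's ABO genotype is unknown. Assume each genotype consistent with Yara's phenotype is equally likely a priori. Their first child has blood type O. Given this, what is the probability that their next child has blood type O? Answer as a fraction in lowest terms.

Possible genotypes: Yara ∈ {I^B I^B, I^B i}; Kenji ∈ {i i}.
Weight each parental genotype pair by prior × P(type-O child):
  I^B i × i i: posterior weight 1; P(next child type O) = 1/2.
Weighted sum = 1/2.

1/2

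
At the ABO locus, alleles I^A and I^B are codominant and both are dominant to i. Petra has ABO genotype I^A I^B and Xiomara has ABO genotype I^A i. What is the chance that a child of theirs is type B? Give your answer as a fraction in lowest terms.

1/4

ABO cross I^A I^B × I^A i → offspring phenotypes: 1/2 A, 1/4 B, 1/4 AB.
So P(type B) = 1/4.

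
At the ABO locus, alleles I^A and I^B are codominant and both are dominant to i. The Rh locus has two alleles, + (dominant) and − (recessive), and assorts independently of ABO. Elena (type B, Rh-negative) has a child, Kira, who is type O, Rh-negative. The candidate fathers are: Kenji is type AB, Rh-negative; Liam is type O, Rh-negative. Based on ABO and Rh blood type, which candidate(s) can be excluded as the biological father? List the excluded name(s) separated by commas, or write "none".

A candidate is excluded only if no genotype consistent with his phenotype could produce a type O, Rh-negative child with a type B, Rh-negative mother.
Kenji (type AB, Rh-): no genotype consistent with that phenotype can produce a type-O Rh- child with a type-B mother.

Kenji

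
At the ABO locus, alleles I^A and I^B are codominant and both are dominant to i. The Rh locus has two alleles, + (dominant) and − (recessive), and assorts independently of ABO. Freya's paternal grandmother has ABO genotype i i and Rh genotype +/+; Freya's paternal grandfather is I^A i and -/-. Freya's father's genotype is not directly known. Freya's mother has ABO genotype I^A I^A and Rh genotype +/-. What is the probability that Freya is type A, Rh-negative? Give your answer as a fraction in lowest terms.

Freya's father's ABO genotype from i i × I^A i: 1/2 I^A i, 1/2 i i.
Crossing each possibility with the mother I^A I^A and summing P(type A): 1/2·1 + 1/2·1 = 1.
Similarly for Rh via the father's Rh distribution: P(Rh-) = 1/4.
Independent loci: 1 × 1/4 = 1/4.

1/4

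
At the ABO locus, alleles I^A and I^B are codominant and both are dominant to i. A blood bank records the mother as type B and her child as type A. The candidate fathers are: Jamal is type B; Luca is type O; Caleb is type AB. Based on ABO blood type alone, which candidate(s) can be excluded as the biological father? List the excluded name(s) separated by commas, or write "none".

A candidate is excluded only if no genotype consistent with his phenotype could produce a type A child with a type B mother.
Jamal (type B): no genotype consistent with that phenotype can produce a type-A child with a type-B mother.
Luca (type O): no genotype consistent with that phenotype can produce a type-A child with a type-B mother.

Jamal, Luca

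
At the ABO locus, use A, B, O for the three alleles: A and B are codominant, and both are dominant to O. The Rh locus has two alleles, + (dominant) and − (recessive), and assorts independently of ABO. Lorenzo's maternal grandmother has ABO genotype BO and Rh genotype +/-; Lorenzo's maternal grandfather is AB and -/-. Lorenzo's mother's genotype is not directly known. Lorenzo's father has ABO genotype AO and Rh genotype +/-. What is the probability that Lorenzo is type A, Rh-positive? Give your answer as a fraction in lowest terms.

Lorenzo's mother's ABO genotype from BO × AB: 1/4 AB, 1/4 AO, 1/4 BB, 1/4 BO.
Crossing each possibility with the father AO and summing P(type A): 1/4·1/2 + 1/4·3/4 + 1/4·0 + 1/4·1/4 = 3/8.
Similarly for Rh via the mother's Rh distribution: P(Rh+) = 5/8.
Independent loci: 3/8 × 5/8 = 15/64.

15/64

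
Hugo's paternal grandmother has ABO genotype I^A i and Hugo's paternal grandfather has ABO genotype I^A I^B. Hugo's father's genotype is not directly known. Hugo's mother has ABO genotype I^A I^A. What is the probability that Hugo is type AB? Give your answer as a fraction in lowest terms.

1/4

Hugo's father's ABO genotype from I^A i × I^A I^B: 1/4 I^A I^A, 1/4 I^A I^B, 1/4 I^A i, 1/4 I^B i.
Crossing each possibility with the mother I^A I^A and summing P(type AB): 1/4·0 + 1/4·1/2 + 1/4·0 + 1/4·1/2 = 1/4.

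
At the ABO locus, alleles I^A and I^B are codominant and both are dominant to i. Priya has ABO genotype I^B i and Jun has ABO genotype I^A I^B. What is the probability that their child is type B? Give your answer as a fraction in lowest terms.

ABO cross I^B i × I^A I^B → offspring phenotypes: 1/4 A, 1/2 B, 1/4 AB.
So P(type B) = 1/2.

1/2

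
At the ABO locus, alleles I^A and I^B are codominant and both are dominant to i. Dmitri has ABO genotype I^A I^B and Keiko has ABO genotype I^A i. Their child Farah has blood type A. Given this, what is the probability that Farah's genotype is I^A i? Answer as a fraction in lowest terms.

1/2

Cross I^A I^B × I^A i → 1/4 I^A I^A, 1/4 I^A I^B, 1/4 I^A i, 1/4 I^B i.
Type-A genotypes among offspring: I^A I^A (1/4), I^A i (1/4); total 1/2.
P(I^A i | type A) = (1/4) / (1/2) = 1/2.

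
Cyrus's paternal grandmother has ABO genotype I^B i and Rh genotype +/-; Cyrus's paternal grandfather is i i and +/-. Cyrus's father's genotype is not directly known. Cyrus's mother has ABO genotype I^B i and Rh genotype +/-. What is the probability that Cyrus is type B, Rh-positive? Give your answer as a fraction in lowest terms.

15/32

Cyrus's father's ABO genotype from I^B i × i i: 1/2 I^B i, 1/2 i i.
Crossing each possibility with the mother I^B i and summing P(type B): 1/2·3/4 + 1/2·1/2 = 5/8.
Similarly for Rh via the father's Rh distribution: P(Rh+) = 3/4.
Independent loci: 5/8 × 3/4 = 15/32.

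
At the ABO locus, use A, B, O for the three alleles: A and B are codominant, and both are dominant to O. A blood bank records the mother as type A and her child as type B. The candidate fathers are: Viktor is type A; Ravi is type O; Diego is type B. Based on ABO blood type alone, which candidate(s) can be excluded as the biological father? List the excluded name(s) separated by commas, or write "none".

Viktor, Ravi

A candidate is excluded only if no genotype consistent with his phenotype could produce a type B child with a type A mother.
Viktor (type A): no genotype consistent with that phenotype can produce a type-B child with a type-A mother.
Ravi (type O): no genotype consistent with that phenotype can produce a type-B child with a type-A mother.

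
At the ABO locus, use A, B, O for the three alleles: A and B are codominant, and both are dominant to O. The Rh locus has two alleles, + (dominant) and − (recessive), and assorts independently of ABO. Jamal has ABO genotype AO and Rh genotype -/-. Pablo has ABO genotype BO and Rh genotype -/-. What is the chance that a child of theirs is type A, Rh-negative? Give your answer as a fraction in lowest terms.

ABO cross AO × BO → offspring phenotypes: 1/4 O, 1/4 A, 1/4 B, 1/4 AB.
Rh cross -/- × -/- → 1 Rh-.
Independent loci: P(type A, Rh-negative) = 1/4 × 1 = 1/4.

1/4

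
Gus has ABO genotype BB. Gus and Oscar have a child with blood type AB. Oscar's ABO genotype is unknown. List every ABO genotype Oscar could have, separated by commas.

AA, AB, AO

For each candidate genotype of Oscar, check whether crossing it with BB can produce every observed child phenotype.
  AA → possible child types {AB} ✓
  AB → possible child types {B, AB} ✓
  AO → possible child types {B, AB} ✓
  BB → possible child types {B} ✗
  BO → possible child types {B} ✗
  OO → possible child types {B} ✗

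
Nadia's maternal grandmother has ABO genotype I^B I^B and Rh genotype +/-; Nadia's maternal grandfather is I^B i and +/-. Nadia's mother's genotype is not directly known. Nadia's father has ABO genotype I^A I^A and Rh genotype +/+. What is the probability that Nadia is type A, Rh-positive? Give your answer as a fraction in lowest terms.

1/4

Nadia's mother's ABO genotype from I^B I^B × I^B i: 1/2 I^B I^B, 1/2 I^B i.
Crossing each possibility with the father I^A I^A and summing P(type A): 1/2·0 + 1/2·1/2 = 1/4.
Similarly for Rh via the mother's Rh distribution: P(Rh+) = 1.
Independent loci: 1/4 × 1 = 1/4.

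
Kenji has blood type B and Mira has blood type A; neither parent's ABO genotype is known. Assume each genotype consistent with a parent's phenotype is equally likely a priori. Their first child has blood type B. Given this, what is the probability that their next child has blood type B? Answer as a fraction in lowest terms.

5/12

Possible genotypes: Kenji ∈ {BB, BO}; Mira ∈ {AA, AO}.
Weight each parental genotype pair by prior × P(type-B child):
  BB × AO: posterior weight 2/3; P(next child type B) = 1/2.
  BO × AO: posterior weight 1/3; P(next child type B) = 1/4.
Weighted sum = 5/12.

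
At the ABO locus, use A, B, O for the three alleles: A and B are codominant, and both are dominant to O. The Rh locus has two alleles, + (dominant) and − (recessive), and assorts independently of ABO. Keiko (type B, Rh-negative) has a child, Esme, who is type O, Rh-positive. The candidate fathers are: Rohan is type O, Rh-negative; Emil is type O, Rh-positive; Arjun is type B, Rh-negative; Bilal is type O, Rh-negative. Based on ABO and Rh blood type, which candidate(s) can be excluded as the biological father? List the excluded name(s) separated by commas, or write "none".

Rohan, Arjun, Bilal

A candidate is excluded only if no genotype consistent with his phenotype could produce a type O, Rh-positive child with a type B, Rh-negative mother.
Rohan (type O, Rh-): no genotype consistent with that phenotype can produce a type-O Rh+ child with a type-B mother.
Arjun (type B, Rh-): no genotype consistent with that phenotype can produce a type-O Rh+ child with a type-B mother.
Bilal (type O, Rh-): no genotype consistent with that phenotype can produce a type-O Rh+ child with a type-B mother.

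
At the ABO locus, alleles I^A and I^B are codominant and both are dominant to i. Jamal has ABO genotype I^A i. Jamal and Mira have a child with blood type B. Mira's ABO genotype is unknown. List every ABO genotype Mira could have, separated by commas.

I^A I^B, I^B I^B, I^B i

For each candidate genotype of Mira, check whether crossing it with I^A i can produce every observed child phenotype.
  I^A I^A → possible child types {A} ✗
  I^A I^B → possible child types {A, B, AB} ✓
  I^A i → possible child types {O, A} ✗
  I^B I^B → possible child types {B, AB} ✓
  I^B i → possible child types {O, A, B, AB} ✓
  i i → possible child types {O, A} ✗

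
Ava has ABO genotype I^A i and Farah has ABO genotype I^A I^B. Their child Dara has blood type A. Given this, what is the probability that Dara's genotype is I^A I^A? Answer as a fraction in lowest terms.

Cross I^A i × I^A I^B → 1/4 I^A I^A, 1/4 I^A I^B, 1/4 I^A i, 1/4 I^B i.
Type-A genotypes among offspring: I^A I^A (1/4), I^A i (1/4); total 1/2.
P(I^A I^A | type A) = (1/4) / (1/2) = 1/2.

1/2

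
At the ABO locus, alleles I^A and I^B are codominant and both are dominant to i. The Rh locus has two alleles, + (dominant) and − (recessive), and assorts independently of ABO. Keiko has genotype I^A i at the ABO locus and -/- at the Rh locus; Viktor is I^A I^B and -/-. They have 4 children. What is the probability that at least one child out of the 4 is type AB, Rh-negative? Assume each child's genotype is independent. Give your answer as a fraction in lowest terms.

ABO cross I^A i × I^A I^B → 1/2 A, 1/4 B, 1/4 AB.
Rh cross -/- × -/- → 1 Rh-; so P(type AB, Rh-negative) = 1/4 × 1 = 1/4 per child.
P(none) = (3/4)^4 = 81/256; P(at least one) = 1 − 81/256 = 175/256.

175/256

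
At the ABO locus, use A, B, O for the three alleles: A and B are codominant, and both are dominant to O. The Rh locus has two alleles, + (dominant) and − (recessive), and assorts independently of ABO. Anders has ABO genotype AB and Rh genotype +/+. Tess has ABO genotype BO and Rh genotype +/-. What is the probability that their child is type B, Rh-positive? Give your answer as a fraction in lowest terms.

1/2

ABO cross AB × BO → offspring phenotypes: 1/4 A, 1/2 B, 1/4 AB.
Rh cross +/+ × +/- → 1 Rh+.
Independent loci: P(type B, Rh-positive) = 1/2 × 1 = 1/2.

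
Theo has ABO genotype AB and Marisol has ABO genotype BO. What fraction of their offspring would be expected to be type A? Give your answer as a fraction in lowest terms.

1/4

ABO cross AB × BO → offspring phenotypes: 1/4 A, 1/2 B, 1/4 AB.
So P(type A) = 1/4.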